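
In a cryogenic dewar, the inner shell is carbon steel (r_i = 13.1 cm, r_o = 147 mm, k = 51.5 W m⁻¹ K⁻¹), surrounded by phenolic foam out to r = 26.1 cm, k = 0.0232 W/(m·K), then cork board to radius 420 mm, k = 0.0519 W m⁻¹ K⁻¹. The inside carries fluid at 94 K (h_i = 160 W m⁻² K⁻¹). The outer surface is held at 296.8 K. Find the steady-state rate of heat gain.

Q = 16.3 W

Resistance network (inner→outer):
  R_conv,in = 1/(4πr²h) = 1/(4π·0.131²·160) = 0.02898 K/W
  R_carbon steel = (1/0.131 − 1/0.147)/(4πk) = 0.8309/(4π·51.5) = 0.001284 K/W
  R_phenolic foam = (1/0.147 − 1/0.261)/(4πk) = 2.971/(4π·0.0232) = 10.19 K/W
  R_cork board = (1/0.261 − 1/0.420)/(4πk) = 1.450/(4π·0.0519) = 2.224 K/W
ΣR = 0.02898 + 0.001284 + 10.19 + 2.224 = 12.44 K/W
Q = ΔT/ΣR = (94 K − 296.8 K)/12.44 = -16.3 W
(Negative Q ⇒ heat flows inward; heat gain = 16.3 W.)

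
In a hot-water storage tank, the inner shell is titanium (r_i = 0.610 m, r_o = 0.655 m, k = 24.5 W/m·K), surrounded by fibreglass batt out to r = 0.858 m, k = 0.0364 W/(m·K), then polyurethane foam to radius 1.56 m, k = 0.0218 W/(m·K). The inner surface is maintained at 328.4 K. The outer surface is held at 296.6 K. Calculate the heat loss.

Resistance network (inner→outer):
  R_titanium = (1/0.610 − 1/0.655)/(4πk) = 0.1126/(4π·24.5) = 3.658×10^-4 K/W
  R_fibreglass batt = (1/0.655 − 1/0.858)/(4πk) = 0.3612/(4π·0.0364) = 0.7897 K/W
  R_polyurethane foam = (1/0.858 − 1/1.56)/(4πk) = 0.5245/(4π·0.0218) = 1.915 K/W
ΣR = 3.658×10^-4 + 0.7897 + 1.915 = 2.705 K/W
Q = ΔT/ΣR = (328.4 K − 296.6 K)/2.705 = 11.8 W

Q = 11.8 W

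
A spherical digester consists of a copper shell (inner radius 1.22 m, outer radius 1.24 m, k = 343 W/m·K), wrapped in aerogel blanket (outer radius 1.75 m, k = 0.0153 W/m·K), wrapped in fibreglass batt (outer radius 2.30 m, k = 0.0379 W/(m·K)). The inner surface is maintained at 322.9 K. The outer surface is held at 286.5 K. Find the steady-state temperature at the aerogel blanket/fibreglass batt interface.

Resistance network (inner→outer):
  R_copper = (1/1.22 − 1/1.24)/(4πk) = 0.01322/(4π·343) = 3.067×10^-6 K/W
  R_aerogel blanket = (1/1.24 − 1/1.75)/(4πk) = 0.2350/(4π·0.0153) = 1.222 K/W
  R_fibreglass batt = (1/1.75 − 1/2.30)/(4πk) = 0.1366/(4π·0.0379) = 0.2869 K/W
ΣR = 3.067×10^-6 + 1.222 + 0.2869 = 1.509 K/W
Q = ΔT/ΣR = (322.9 K − 286.5 K)/1.509 = 24.12 W
From the inner boundary to the aerogel blanket/fibreglass batt interface, ΣR_partial = 1.222 K/W.
T_interface = T_in − Q·ΣR_partial = 322.9 K − (24.12)(1.222) = 293.4 K

T = 293.4 K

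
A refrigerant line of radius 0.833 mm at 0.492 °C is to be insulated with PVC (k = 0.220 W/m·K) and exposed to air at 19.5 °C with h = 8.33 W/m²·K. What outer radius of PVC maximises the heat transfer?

r_cr = 2.64 cm

For a cylinder, r_cr = k_ins/h = 0.220/8.33 = 0.0264 m = 2.64 cm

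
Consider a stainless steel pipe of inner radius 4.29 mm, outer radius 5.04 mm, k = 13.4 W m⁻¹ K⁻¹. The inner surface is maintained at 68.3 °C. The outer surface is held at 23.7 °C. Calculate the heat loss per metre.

Q' = 2πk·ΔT/ln(r₂/r₁) = 2π × 13.4 × 44.6 / ln(0.00504/0.00429) = 23300 W/m

Q' = 23.3 kW/m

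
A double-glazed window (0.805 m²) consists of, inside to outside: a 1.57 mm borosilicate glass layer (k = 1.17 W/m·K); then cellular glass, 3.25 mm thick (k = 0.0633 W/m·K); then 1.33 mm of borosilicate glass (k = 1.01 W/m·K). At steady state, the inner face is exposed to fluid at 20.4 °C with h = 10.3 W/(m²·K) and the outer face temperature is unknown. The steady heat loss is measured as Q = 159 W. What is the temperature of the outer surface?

T_out = -9.44 °C

Series resistances:
  R_conv,in = 1/(hA) = 1/(10.3·0.805) = 0.1206 K/W
  R_borosilicate glass = L/(kA) = 0.00157/(1.17·0.805) = 0.001667 K/W
  R_cellular glass = L/(kA) = 0.00325/(0.0633·0.805) = 0.06378 K/W
  R_borosilicate glass = L/(kA) = 0.00133/(1.01·0.805) = 0.001636 K/W
ΣR = 0.1877 K/W
ΔT = Q·ΣR = 159 × 0.1877 = 29.84 K
Heat flows outward, so T_out = T_in − ΔT = 20.4 − 29.84 = -9.44 °C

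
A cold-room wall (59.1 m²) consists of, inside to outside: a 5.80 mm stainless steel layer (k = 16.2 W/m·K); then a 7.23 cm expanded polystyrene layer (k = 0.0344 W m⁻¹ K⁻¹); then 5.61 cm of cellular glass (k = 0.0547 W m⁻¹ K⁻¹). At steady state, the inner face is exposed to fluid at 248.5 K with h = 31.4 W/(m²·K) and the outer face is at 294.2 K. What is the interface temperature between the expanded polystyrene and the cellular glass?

T = 279.37 K

Resistance network (inner→outer):
  R_conv,in = 1/(hA) = 1/(31.4·59.1) = 5.389×10^-4 K/W
  R_stainless steel = L/(kA) = 0.00580/(16.2·59.1) = 6.058×10^-6 K/W
  R_expanded polystyrene = L/(kA) = 0.0723/(0.0344·59.1) = 0.03556 K/W
  R_cellular glass = L/(kA) = 0.0561/(0.0547·59.1) = 0.01735 K/W
ΣR = 5.389×10^-4 + 6.058×10^-6 + 0.03556 + 0.01735 = 0.05345 K/W
Q = ΔT/ΣR = (248.5 K − 294.2 K)/0.05345 = -855.0 W
From the inner boundary to the expanded polystyrene/cellular glass interface, ΣR_partial = 0.03610 K/W.
T_interface = T_in − Q·ΣR_partial = 248.5 K − (-855.0)(0.03610) = 279.37 K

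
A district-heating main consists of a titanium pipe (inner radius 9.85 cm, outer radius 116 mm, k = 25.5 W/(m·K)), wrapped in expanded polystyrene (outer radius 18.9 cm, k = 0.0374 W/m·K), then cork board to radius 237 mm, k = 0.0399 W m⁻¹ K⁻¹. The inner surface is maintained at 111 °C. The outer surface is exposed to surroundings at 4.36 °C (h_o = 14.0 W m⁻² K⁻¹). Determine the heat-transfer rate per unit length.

Resistance network (inner→outer):
  R'_titanium = ln(0.116/0.0985)/(2πk) = 0.1635/(2π·25.5) = 0.001021 m·K/W
  R'_expanded polystyrene = ln(0.189/0.116)/(2πk) = 0.4882/(2π·0.0374) = 2.077 m·K/W
  R'_cork board = ln(0.237/0.189)/(2πk) = 0.2263/(2π·0.0399) = 0.9027 m·K/W
  R'_conv,out = 1/(2πr h) = 1/(2π·0.237·14.0) = 0.04797 m·K/W
ΣR = 0.001021 + 2.077 + 0.9027 + 0.04797 = 3.029 m·K/W
Q' = ΔT/ΣR = (111 °C − 4.36 °C)/3.029 = 35.2 W/m

Q' = 35.2 W/m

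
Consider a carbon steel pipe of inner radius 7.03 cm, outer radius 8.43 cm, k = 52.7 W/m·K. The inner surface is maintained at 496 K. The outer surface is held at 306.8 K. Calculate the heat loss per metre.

Q' = 2πk·ΔT/ln(r₂/r₁) = 2π × 52.7 × 189.2 / ln(0.0843/0.0703) = 3.45×10^5 W/m

Q' = 3.45×10^5 W/m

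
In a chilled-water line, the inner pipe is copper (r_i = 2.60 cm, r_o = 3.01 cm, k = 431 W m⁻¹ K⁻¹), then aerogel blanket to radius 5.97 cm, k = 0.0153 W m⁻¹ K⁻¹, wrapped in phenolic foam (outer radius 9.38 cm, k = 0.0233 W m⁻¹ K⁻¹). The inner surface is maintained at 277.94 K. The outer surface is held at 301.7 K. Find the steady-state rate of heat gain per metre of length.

Q' = 2.33 W/m

Resistance network (inner→outer):
  R'_copper = ln(0.0301/0.0260)/(2πk) = 0.1464/(2π·431) = 5.407×10^-5 m·K/W
  R'_aerogel blanket = ln(0.0597/0.0301)/(2πk) = 0.6848/(2π·0.0153) = 7.124 m·K/W
  R'_phenolic foam = ln(0.0938/0.0597)/(2πk) = 0.4518/(2π·0.0233) = 3.086 m·K/W
ΣR = 5.407×10^-5 + 7.124 + 3.086 = 10.21 m·K/W
Q' = ΔT/ΣR = (277.94 K − 301.7 K)/10.21 = -2.33 W/m
(Negative Q' ⇒ heat flows inward; heat gain = 2.33 W/m.)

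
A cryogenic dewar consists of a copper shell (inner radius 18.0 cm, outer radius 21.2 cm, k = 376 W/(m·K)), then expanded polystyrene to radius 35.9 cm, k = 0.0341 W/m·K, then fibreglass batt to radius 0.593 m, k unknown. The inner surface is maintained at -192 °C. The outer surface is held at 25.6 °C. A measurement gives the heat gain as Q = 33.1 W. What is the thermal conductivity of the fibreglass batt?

k = 0.0423 W/m·K

ΣR = ΔT/Q = |-192 − 25.6|/33.1 = 6.574 K/W
Known resistances:
  R_copper = (1/0.180 − 1/0.212)/(4πk) = 0.8386/(4π·376) = 1.775×10^-4 K/W
  R_expanded polystyrene = (1/0.212 − 1/0.359)/(4πk) = 1.931/(4π·0.0341) = 4.507 K/W
R_fibreglass batt = ΣR − ΣR_known = 6.574 − 4.507 = 2.067 K/W
(1/r₁−1/r₂)/(4πk) = 2.067 ⇒ k = 1.099/(4π·2.067) = 0.0423 W/m·K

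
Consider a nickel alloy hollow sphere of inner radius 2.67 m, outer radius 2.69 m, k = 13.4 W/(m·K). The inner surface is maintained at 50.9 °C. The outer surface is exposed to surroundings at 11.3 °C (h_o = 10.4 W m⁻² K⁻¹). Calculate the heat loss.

Q = 36.9 kW

Series thermal resistances, inner to outer:
  R_nickel alloy = (1/2.67 − 1/2.69)/(4πk) = 0.002785/(4π·13.4) = 1.654×10^-5 K/W
  R_conv,out = 1/(4πr²h) = 1/(4π·2.69²·10.4) = 0.001057 K/W
ΣR = 1.654×10^-5 + 0.001057 = 0.001074 K/W
Q = ΔT/ΣR = (50.9 °C − 11.3 °C)/0.001074 = 36900 W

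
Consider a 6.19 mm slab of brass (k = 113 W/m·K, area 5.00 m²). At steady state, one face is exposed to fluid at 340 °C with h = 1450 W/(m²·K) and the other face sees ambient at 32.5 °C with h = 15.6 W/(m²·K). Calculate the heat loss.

Q = 23700 W

Treat each layer as a resistance in series:
  R_conv,in = 1/(hA) = 1/(1450·5.00) = 1.379×10^-4 K/W
  R_brass = L/(kA) = 0.00619/(113·5.00) = 1.096×10^-5 K/W
  R_conv,out = 1/(hA) = 1/(15.6·5.00) = 0.01282 K/W
ΣR = 1.379×10^-4 + 1.096×10^-5 + 0.01282 = 0.01297 K/W
Q = ΔT/ΣR = (340 °C − 32.5 °C)/0.01297 = 23700 W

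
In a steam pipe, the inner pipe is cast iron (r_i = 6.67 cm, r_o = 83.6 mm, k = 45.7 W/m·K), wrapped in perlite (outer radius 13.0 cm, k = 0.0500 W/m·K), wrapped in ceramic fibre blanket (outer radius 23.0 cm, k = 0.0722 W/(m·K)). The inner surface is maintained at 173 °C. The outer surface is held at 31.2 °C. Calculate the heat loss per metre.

Resistance network (inner→outer):
  R'_cast iron = ln(0.0836/0.0667)/(2πk) = 0.2258/(2π·45.7) = 7.865×10^-4 m·K/W
  R'_perlite = ln(0.130/0.0836)/(2πk) = 0.4415/(2π·0.0500) = 1.405 m·K/W
  R'_ceramic fibre blanket = ln(0.230/0.130)/(2πk) = 0.5705/(2π·0.0722) = 1.258 m·K/W
ΣR = 7.865×10^-4 + 1.405 + 1.258 = 2.664 m·K/W
Q' = ΔT/ΣR = (173 °C − 31.2 °C)/2.664 = 53.2 W/m

Q' = 53.2 W/m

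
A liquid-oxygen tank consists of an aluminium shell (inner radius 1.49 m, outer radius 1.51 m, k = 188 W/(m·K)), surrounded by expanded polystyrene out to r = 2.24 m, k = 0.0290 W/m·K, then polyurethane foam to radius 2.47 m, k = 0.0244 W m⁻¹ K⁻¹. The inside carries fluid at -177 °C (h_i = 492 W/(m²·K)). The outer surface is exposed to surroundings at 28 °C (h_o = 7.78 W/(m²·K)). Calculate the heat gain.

Resistance network (inner→outer):
  R_conv,in = 1/(4πr²h) = 1/(4π·1.49²·492) = 7.285×10^-5 K/W
  R_aluminium = (1/1.49 − 1/1.51)/(4πk) = 0.008889/(4π·188) = 3.763×10^-6 K/W
  R_expanded polystyrene = (1/1.51 − 1/2.24)/(4πk) = 0.2158/(4π·0.0290) = 0.5922 K/W
  R_polyurethane foam = (1/2.24 − 1/2.47)/(4πk) = 0.04157/(4π·0.0244) = 0.1356 K/W
  R_conv,out = 1/(4πr²h) = 1/(4π·2.47²·7.78) = 0.001677 K/W
ΣR = 7.285×10^-5 + 3.763×10^-6 + 0.5922 + 0.1356 + 0.001677 = 0.7296 K/W
Q = ΔT/ΣR = (-177 °C − 28 °C)/0.7296 = -281 W
(Negative Q ⇒ heat flows inward; heat gain = 281 W.)

Q = 281 W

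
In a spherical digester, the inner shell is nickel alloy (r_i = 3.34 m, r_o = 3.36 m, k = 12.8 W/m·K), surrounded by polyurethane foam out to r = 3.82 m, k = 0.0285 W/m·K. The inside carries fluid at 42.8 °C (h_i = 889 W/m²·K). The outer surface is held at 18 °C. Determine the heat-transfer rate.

Q = 248 W

Treat each layer as a resistance in series:
  R_conv,in = 1/(4πr²h) = 1/(4π·3.34²·889) = 8.024×10^-6 K/W
  R_nickel alloy = (1/3.34 − 1/3.36)/(4πk) = 0.001782/(4π·12.8) = 1.108×10^-5 K/W
  R_polyurethane foam = (1/3.36 − 1/3.82)/(4πk) = 0.03584/(4π·0.0285) = 0.1001 K/W
ΣR = 8.024×10^-6 + 1.108×10^-5 + 0.1001 = 0.1001 K/W
Q = ΔT/ΣR = (42.8 °C − 18 °C)/0.1001 = 248 W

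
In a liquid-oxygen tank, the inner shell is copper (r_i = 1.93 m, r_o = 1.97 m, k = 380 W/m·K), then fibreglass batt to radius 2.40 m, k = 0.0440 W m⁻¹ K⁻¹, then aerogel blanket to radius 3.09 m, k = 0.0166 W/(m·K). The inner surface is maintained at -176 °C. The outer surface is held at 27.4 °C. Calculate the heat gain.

Resistance network (inner→outer):
  R_copper = (1/1.93 − 1/1.97)/(4πk) = 0.01052/(4π·380) = 2.203×10^-6 K/W
  R_fibreglass batt = (1/1.97 − 1/2.40)/(4πk) = 0.09095/(4π·0.0440) = 0.1645 K/W
  R_aerogel blanket = (1/2.40 − 1/3.09)/(4πk) = 0.09304/(4π·0.0166) = 0.4460 K/W
ΣR = 2.203×10^-6 + 0.1645 + 0.4460 = 0.6105 K/W
Q = ΔT/ΣR = (-176 °C − 27.4 °C)/0.6105 = -333 W
(Negative Q ⇒ heat flows inward; heat gain = 333 W.)

Q = 333 W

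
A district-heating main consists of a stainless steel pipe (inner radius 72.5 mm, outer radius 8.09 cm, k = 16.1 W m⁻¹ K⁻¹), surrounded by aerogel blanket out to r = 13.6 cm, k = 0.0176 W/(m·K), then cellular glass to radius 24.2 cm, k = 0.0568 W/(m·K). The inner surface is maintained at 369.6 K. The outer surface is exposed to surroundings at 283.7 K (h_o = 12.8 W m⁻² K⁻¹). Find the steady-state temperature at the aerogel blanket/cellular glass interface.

T = 306.2 K

Series thermal resistances, inner to outer:
  R'_stainless steel = ln(0.0809/0.0725)/(2πk) = 0.1096/(2π·16.1) = 0.001084 m·K/W
  R'_aerogel blanket = ln(0.136/0.0809)/(2πk) = 0.5194/(2π·0.0176) = 4.697 m·K/W
  R'_cellular glass = ln(0.242/0.136)/(2πk) = 0.5763/(2π·0.0568) = 1.615 m·K/W
  R'_conv,out = 1/(2πr h) = 1/(2π·0.242·12.8) = 0.05138 m·K/W
ΣR = 0.001084 + 4.697 + 1.615 + 0.05138 = 6.364 m·K/W
Q' = ΔT/ΣR = (369.6 K − 283.7 K)/6.364 = 13.50 W/m
From the inner boundary to the aerogel blanket/cellular glass interface, ΣR_partial = 4.698 m·K/W.
T_interface = T_in − Q'·ΣR_partial = 369.6 K − (13.50)(4.698) = 306.2 K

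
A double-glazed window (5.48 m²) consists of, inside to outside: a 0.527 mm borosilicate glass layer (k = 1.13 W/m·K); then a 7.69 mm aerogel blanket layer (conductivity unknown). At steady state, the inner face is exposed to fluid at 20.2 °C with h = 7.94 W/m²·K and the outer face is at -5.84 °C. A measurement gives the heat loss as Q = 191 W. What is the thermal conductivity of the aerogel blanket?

ΣR = ΔT/Q = |20.2 − -5.84|/191 = 0.1363 K/W
Known resistances:
  R_conv,in = 1/(hA) = 1/(7.94·5.48) = 0.02298 K/W
  R_borosilicate glass = L/(kA) = 5.27×10^-4/(1.13·5.48) = 8.510×10^-5 K/W
R_aerogel blanket = ΣR − ΣR_known = 0.1363 − 0.02307 = 0.1132 K/W
L/(kA) = 0.1132 ⇒ k = 0.00769/(0.1132·5.48) = 0.0124 W/m·K

k = 0.0124 W/m·K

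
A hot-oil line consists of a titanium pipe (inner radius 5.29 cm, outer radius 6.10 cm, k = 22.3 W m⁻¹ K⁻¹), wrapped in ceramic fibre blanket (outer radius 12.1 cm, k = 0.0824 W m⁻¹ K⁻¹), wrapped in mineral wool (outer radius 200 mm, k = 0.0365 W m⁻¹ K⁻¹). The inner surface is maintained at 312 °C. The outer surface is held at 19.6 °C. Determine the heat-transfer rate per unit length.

Treat each layer as a resistance in series:
  R'_titanium = ln(0.0610/0.0529)/(2πk) = 0.1425/(2π·22.3) = 0.001017 m·K/W
  R'_ceramic fibre blanket = ln(0.121/0.0610)/(2πk) = 0.6849/(2π·0.0824) = 1.323 m·K/W
  R'_mineral wool = ln(0.200/0.121)/(2πk) = 0.5025/(2π·0.0365) = 2.191 m·K/W
ΣR = 0.001017 + 1.323 + 2.191 = 3.515 m·K/W
Q' = ΔT/ΣR = (312 °C − 19.6 °C)/3.515 = 83.2 W/m

Q' = 83.2 W/m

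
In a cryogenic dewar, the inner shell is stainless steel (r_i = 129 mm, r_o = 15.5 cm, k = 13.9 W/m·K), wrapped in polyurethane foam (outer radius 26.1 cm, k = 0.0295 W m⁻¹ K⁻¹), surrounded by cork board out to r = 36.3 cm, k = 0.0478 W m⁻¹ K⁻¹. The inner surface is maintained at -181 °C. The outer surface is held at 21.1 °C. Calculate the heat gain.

Q = 22.8 W

Resistance network (inner→outer):
  R_stainless steel = (1/0.129 − 1/0.155)/(4πk) = 1.300/(4π·13.9) = 0.007444 K/W
  R_polyurethane foam = (1/0.155 − 1/0.261)/(4πk) = 2.620/(4π·0.0295) = 7.068 K/W
  R_cork board = (1/0.261 − 1/0.363)/(4πk) = 1.077/(4π·0.0478) = 1.792 K/W
ΣR = 0.007444 + 7.068 + 1.792 = 8.867 K/W
Q = ΔT/ΣR = (-181 °C − 21.1 °C)/8.867 = -22.8 W
(Negative Q ⇒ heat flows inward; heat gain = 22.8 W.)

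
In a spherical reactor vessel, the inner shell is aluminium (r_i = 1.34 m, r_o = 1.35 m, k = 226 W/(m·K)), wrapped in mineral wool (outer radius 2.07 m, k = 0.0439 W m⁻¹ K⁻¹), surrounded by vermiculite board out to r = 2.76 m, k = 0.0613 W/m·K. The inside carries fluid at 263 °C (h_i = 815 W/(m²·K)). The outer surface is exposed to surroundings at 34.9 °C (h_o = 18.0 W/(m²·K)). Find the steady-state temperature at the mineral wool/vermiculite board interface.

Series thermal resistances, inner to outer:
  R_conv,in = 1/(4πr²h) = 1/(4π·1.34²·815) = 5.438×10^-5 K/W
  R_aluminium = (1/1.34 − 1/1.35)/(4πk) = 0.005528/(4π·226) = 1.946×10^-6 K/W
  R_mineral wool = (1/1.35 − 1/2.07)/(4πk) = 0.2576/(4π·0.0439) = 0.4670 K/W
  R_vermiculite board = (1/2.07 − 1/2.76)/(4πk) = 0.1208/(4π·0.0613) = 0.1568 K/W
  R_conv,out = 1/(4πr²h) = 1/(4π·2.76²·18.0) = 5.804×10^-4 K/W
ΣR = 5.438×10^-5 + 1.946×10^-6 + 0.4670 + 0.1568 + 5.804×10^-4 = 0.6244 K/W
Q = ΔT/ΣR = (263 °C − 34.9 °C)/0.6244 = 365.3 W
From the inner boundary to the mineral wool/vermiculite board interface, ΣR_partial = 0.4671 K/W.
T_interface = T_in − Q·ΣR_partial = 263 °C − (365.3)(0.4671) = 92.4 °C

T = 92.4 °C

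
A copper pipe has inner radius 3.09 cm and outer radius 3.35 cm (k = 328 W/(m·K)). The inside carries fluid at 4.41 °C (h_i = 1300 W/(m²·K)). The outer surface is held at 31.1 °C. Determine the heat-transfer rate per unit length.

Q' = 6.67 kW/m

Resistance network (inner→outer):
  R'_conv,in = 1/(2πr h) = 1/(2π·0.0309·1300) = 0.003962 m·K/W
  R'_copper = ln(0.0335/0.0309)/(2πk) = 0.08079/(2π·328) = 3.920×10^-5 m·K/W
ΣR = 0.003962 + 3.920×10^-5 = 0.004001 m·K/W
Q' = ΔT/ΣR = (4.41 °C − 31.1 °C)/0.004001 = -6670 W/m
(Negative Q' ⇒ heat flows inward; heat gain = 6670 W/m.)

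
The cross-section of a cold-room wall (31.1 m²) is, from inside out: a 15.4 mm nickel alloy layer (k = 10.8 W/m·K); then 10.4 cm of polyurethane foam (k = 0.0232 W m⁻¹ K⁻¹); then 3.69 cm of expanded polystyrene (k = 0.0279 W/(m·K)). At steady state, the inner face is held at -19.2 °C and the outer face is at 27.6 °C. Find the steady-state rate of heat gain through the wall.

Q = 251 W

Resistance network (inner→outer):
  R_nickel alloy = L/(kA) = 0.0154/(10.8·31.1) = 4.585×10^-5 K/W
  R_polyurethane foam = L/(kA) = 0.104/(0.0232·31.1) = 0.1441 K/W
  R_expanded polystyrene = L/(kA) = 0.0369/(0.0279·31.1) = 0.04253 K/W
ΣR = 4.585×10^-5 + 0.1441 + 0.04253 = 0.1867 K/W
Q = ΔT/ΣR = (-19.2 °C − 27.6 °C)/0.1867 = -251 W
(Negative Q ⇒ heat flows inward; heat gain = 251 W.)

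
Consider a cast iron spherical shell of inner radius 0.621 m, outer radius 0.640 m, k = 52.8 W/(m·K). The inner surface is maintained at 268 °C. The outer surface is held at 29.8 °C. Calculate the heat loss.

Q = 3.31×10^6 W

Q = 4πk·ΔT/(1/r₁ − 1/r₂) = 4π × 52.8 × 238.2 / (1/0.621 − 1/0.640) = 3.31×10^6 W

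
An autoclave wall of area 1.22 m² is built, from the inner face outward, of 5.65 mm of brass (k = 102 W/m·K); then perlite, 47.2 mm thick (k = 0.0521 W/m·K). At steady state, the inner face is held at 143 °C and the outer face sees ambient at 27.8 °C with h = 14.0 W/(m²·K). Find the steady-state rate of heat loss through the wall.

Resistance network (inner→outer):
  R_brass = L/(kA) = 0.00565/(102·1.22) = 4.540×10^-5 K/W
  R_perlite = L/(kA) = 0.0472/(0.0521·1.22) = 0.7426 K/W
  R_conv,out = 1/(hA) = 1/(14.0·1.22) = 0.05855 K/W
ΣR = 4.540×10^-5 + 0.7426 + 0.05855 = 0.8012 K/W
Q = ΔT/ΣR = (143 °C − 27.8 °C)/0.8012 = 144 W

Q = 144 W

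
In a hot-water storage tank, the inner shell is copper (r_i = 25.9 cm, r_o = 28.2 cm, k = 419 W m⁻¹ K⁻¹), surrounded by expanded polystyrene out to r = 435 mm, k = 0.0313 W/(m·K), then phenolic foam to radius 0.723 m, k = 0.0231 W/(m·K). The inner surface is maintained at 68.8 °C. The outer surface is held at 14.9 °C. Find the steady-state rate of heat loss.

Resistance network (inner→outer):
  R_copper = (1/0.259 − 1/0.282)/(4πk) = 0.3149/(4π·419) = 5.981×10^-5 K/W
  R_expanded polystyrene = (1/0.282 − 1/0.435)/(4πk) = 1.247/(4π·0.0313) = 3.171 K/W
  R_phenolic foam = (1/0.435 − 1/0.723)/(4πk) = 0.9157/(4π·0.0231) = 3.155 K/W
ΣR = 5.981×10^-5 + 3.171 + 3.155 = 6.326 K/W
Q = ΔT/ΣR = (68.8 °C − 14.9 °C)/6.326 = 8.52 W

Q = 8.52 W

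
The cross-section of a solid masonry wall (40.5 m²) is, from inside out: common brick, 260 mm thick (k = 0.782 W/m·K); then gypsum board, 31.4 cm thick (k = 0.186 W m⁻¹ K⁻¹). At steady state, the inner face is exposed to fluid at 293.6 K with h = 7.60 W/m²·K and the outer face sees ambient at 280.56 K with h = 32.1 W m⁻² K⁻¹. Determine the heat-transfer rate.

Q = 242 W

Treat each layer as a resistance in series:
  R_conv,in = 1/(hA) = 1/(7.60·40.5) = 0.003249 K/W
  R_common brick = L/(kA) = 0.260/(0.782·40.5) = 0.008209 K/W
  R_gypsum board = L/(kA) = 0.314/(0.186·40.5) = 0.04168 K/W
  R_conv,out = 1/(hA) = 1/(32.1·40.5) = 7.692×10^-4 K/W
ΣR = 0.003249 + 0.008209 + 0.04168 + 7.692×10^-4 = 0.05391 K/W
Q = ΔT/ΣR = (293.6 K − 280.56 K)/0.05391 = 242 W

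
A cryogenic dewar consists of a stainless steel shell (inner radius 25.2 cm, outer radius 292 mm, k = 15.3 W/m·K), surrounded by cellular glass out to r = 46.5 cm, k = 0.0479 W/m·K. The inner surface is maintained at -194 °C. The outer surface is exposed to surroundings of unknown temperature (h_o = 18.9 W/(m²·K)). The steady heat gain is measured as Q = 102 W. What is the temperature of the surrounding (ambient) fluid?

Series resistances:
  R_stainless steel = (1/0.252 − 1/0.292)/(4πk) = 0.5436/(4π·15.3) = 0.002827 K/W
  R_cellular glass = (1/0.292 − 1/0.465)/(4πk) = 1.274/(4π·0.0479) = 2.117 K/W
  R_conv,out = 1/(4πr²h) = 1/(4π·0.465²·18.9) = 0.01947 K/W
ΣR = 2.139 K/W
ΔT = Q·ΣR = 102 × 2.139 = 218.2 K
Heat flows inward, so T_out = T_in + ΔT = -194 + 218.2 = 24.2 °C

T_out = 24.2 °C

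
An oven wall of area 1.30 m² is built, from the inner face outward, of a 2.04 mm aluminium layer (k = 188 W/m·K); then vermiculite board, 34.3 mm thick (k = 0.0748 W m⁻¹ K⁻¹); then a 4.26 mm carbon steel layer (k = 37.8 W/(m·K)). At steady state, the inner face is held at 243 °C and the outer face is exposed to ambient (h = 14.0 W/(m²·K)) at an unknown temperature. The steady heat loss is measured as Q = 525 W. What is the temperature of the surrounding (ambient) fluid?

Sum the resistances:
  R_aluminium = L/(kA) = 0.00204/(188·1.30) = 8.347×10^-6 K/W
  R_vermiculite board = L/(kA) = 0.0343/(0.0748·1.30) = 0.3527 K/W
  R_carbon steel = L/(kA) = 0.00426/(37.8·1.30) = 8.669×10^-5 K/W
  R_conv,out = 1/(hA) = 1/(14.0·1.30) = 0.05495 K/W
ΣR = 0.4078 K/W
ΔT = Q·ΣR = 525 × 0.4078 = 214.1 K
Heat flows outward, so T_out = T_in − ΔT = 243 − 214.1 = 28.9 °C

T_out = 28.9 °C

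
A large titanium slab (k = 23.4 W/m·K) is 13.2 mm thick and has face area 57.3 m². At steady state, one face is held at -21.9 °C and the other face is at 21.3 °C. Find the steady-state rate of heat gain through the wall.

Q = kA·ΔT/L = 23.4 × 57.3 × |-21.9 °C − 21.3 °C| / 0.0132 = 4.39×10^6 W

Q = 4.39×10^6 W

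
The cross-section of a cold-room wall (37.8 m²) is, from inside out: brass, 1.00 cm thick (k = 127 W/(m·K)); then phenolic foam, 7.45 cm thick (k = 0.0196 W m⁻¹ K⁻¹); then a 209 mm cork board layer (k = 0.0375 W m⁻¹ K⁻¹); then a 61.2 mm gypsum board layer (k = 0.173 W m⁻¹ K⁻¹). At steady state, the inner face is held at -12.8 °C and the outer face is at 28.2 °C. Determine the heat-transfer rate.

Q = 159 W

Treat each layer as a resistance in series:
  R_brass = L/(kA) = 0.0100/(127·37.8) = 2.083×10^-6 K/W
  R_phenolic foam = L/(kA) = 0.0745/(0.0196·37.8) = 0.1006 K/W
  R_cork board = L/(kA) = 0.209/(0.0375·37.8) = 0.1474 K/W
  R_gypsum board = L/(kA) = 0.0612/(0.173·37.8) = 0.009359 K/W
ΣR = 2.083×10^-6 + 0.1006 + 0.1474 + 0.009359 = 0.2574 K/W
Q = ΔT/ΣR = (-12.8 °C − 28.2 °C)/0.2574 = -159 W
(Negative Q ⇒ heat flows inward; heat gain = 159 W.)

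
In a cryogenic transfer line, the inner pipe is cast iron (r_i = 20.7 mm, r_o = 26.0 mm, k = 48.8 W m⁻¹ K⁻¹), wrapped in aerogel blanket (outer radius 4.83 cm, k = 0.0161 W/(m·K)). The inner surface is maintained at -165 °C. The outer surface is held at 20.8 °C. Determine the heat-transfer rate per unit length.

Resistance network (inner→outer):
  R'_cast iron = ln(0.0260/0.0207)/(2πk) = 0.2280/(2π·48.8) = 7.435×10^-4 m·K/W
  R'_aerogel blanket = ln(0.0483/0.0260)/(2πk) = 0.6193/(2π·0.0161) = 6.122 m·K/W
ΣR = 7.435×10^-4 + 6.122 = 6.123 m·K/W
Q' = ΔT/ΣR = (-165 °C − 20.8 °C)/6.123 = -30.3 W/m
(Negative Q' ⇒ heat flows inward; heat gain = 30.3 W/m.)

Q' = 30.3 W/m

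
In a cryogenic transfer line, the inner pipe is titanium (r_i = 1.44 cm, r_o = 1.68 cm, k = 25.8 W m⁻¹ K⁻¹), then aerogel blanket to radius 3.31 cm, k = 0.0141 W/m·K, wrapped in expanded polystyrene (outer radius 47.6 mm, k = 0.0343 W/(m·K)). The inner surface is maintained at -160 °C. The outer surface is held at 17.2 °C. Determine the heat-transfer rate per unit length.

Q' = 19.0 W/m

Treat each layer as a resistance in series:
  R'_titanium = ln(0.0168/0.0144)/(2πk) = 0.1542/(2π·25.8) = 9.509×10^-4 m·K/W
  R'_aerogel blanket = ln(0.0331/0.0168)/(2πk) = 0.6782/(2π·0.0141) = 7.655 m·K/W
  R'_expanded polystyrene = ln(0.0476/0.0331)/(2πk) = 0.3633/(2π·0.0343) = 1.686 m·K/W
ΣR = 9.509×10^-4 + 7.655 + 1.686 = 9.342 m·K/W
Q' = ΔT/ΣR = (-160 °C − 17.2 °C)/9.342 = -19.0 W/m
(Negative Q' ⇒ heat flows inward; heat gain = 19.0 W/m.)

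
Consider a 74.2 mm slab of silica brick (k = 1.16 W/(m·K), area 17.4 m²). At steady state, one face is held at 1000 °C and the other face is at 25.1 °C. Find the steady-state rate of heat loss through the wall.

Q = kA·ΔT/L = 1.16 × 17.4 × |1000 °C − 25.1 °C| / 0.0742 = 2.65×10^5 W

Q = 265 kW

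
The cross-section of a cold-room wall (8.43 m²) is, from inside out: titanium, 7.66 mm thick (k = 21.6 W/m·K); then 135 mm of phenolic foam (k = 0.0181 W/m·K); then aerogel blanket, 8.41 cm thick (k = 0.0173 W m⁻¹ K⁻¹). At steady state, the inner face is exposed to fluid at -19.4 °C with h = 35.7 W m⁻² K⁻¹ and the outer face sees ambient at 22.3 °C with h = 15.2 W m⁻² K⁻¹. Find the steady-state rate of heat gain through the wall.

Treat each layer as a resistance in series:
  R_conv,in = 1/(hA) = 1/(35.7·8.43) = 0.003323 K/W
  R_titanium = L/(kA) = 0.00766/(21.6·8.43) = 4.207×10^-5 K/W
  R_phenolic foam = L/(kA) = 0.135/(0.0181·8.43) = 0.8848 K/W
  R_aerogel blanket = L/(kA) = 0.0841/(0.0173·8.43) = 0.5767 K/W
  R_conv,out = 1/(hA) = 1/(15.2·8.43) = 0.007804 K/W
ΣR = 0.003323 + 4.207×10^-5 + 0.8848 + 0.5767 + 0.007804 = 1.473 K/W
Q = ΔT/ΣR = (-19.4 °C − 22.3 °C)/1.473 = -28.3 W
(Negative Q ⇒ heat flows inward; heat gain = 28.3 W.)

Q = 28.3 W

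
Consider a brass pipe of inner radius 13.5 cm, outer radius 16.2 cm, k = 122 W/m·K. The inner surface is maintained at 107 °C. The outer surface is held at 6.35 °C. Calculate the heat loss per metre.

Q' = 423 kW/m

Q' = 2πk·ΔT/ln(r₂/r₁) = 2π × 122 × 100.65 / ln(0.162/0.135) = 4.23×10^5 W/m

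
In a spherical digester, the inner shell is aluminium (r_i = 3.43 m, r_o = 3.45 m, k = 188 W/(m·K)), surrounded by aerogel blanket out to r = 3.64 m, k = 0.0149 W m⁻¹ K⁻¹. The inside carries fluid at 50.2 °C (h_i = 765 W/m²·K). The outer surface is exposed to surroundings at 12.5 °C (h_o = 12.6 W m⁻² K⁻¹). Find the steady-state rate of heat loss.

Q = 464 W

Resistance network (inner→outer):
  R_conv,in = 1/(4πr²h) = 1/(4π·3.43²·765) = 8.842×10^-6 K/W
  R_aluminium = (1/3.43 − 1/3.45)/(4πk) = 0.001690/(4π·188) = 7.154×10^-7 K/W
  R_aerogel blanket = (1/3.45 − 1/3.64)/(4πk) = 0.01513/(4π·0.0149) = 0.08080 K/W
  R_conv,out = 1/(4πr²h) = 1/(4π·3.64²·12.6) = 4.767×10^-4 K/W
ΣR = 8.842×10^-6 + 7.154×10^-7 + 0.08080 + 4.767×10^-4 = 0.08129 K/W
Q = ΔT/ΣR = (50.2 °C − 12.5 °C)/0.08129 = 464 W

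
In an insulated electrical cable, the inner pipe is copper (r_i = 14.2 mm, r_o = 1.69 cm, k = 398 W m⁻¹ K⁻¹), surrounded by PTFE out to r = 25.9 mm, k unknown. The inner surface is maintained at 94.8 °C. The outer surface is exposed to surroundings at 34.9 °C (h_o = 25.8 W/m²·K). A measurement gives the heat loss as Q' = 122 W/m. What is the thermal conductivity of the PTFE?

ΣR = ΔT/Q' = |94.8 − 34.9|/122 = 0.4910 m·K/W
Known resistances:
  R'_copper = ln(0.0169/0.0142)/(2πk) = 0.1741/(2π·398) = 6.961×10^-5 m·K/W
  R'_conv,out = 1/(2πr h) = 1/(2π·0.0259·25.8) = 0.2382 m·K/W
R_PTFE = ΣR − ΣR_known = 0.4910 − 0.2383 = 0.2527 m·K/W
ln(r₂/r₁)/(2πk) = 0.2527 ⇒ k = 0.4269/(2π·0.2527) = 0.269 W/m·K

k = 0.269 W/m·K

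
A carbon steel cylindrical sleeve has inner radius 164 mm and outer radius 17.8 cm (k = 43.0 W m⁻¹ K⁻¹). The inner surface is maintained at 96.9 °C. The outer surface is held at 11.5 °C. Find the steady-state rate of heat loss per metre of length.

Q' = 282 kW/m

Q' = 2πk·ΔT/ln(r₂/r₁) = 2π × 43.0 × 85.4 / ln(0.178/0.164) = 2.82×10^5 W/m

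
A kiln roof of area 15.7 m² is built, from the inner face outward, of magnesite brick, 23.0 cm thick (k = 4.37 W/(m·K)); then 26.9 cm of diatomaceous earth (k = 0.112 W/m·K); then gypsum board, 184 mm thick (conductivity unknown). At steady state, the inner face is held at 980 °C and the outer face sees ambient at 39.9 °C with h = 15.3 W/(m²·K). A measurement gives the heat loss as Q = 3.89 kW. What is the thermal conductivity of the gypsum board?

k = 0.144 W/m·K

ΣR = ΔT/Q = |980 − 39.9|/3890 = 0.2417 K/W
Known resistances:
  R_magnesite brick = L/(kA) = 0.230/(4.37·15.7) = 0.003352 K/W
  R_diatomaceous earth = L/(kA) = 0.269/(0.112·15.7) = 0.1530 K/W
  R_conv,out = 1/(hA) = 1/(15.3·15.7) = 0.004163 K/W
R_gypsum board = ΣR − ΣR_known = 0.2417 − 0.1605 = 0.08120 K/W
L/(kA) = 0.08120 ⇒ k = 0.184/(0.08120·15.7) = 0.144 W/m·K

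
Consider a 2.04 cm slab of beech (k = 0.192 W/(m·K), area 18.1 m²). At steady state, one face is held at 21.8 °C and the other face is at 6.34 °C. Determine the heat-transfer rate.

Q = 2.63 kW

Q = kA·ΔT/L = 0.192 × 18.1 × |21.8 °C − 6.34 °C| / 0.0204 = 2630 W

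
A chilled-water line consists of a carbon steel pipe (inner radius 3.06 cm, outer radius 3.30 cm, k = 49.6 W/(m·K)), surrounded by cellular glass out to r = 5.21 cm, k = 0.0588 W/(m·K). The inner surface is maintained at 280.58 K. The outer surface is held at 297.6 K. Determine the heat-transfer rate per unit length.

Q' = 13.8 W/m

Series thermal resistances, inner to outer:
  R'_carbon steel = ln(0.0330/0.0306)/(2πk) = 0.07551/(2π·49.6) = 2.423×10^-4 m·K/W
  R'_cellular glass = ln(0.0521/0.0330)/(2πk) = 0.4567/(2π·0.0588) = 1.236 m·K/W
ΣR = 2.423×10^-4 + 1.236 = 1.236 m·K/W
Q' = ΔT/ΣR = (280.58 K − 297.6 K)/1.236 = -13.8 W/m
(Negative Q' ⇒ heat flows inward; heat gain = 13.8 W/m.)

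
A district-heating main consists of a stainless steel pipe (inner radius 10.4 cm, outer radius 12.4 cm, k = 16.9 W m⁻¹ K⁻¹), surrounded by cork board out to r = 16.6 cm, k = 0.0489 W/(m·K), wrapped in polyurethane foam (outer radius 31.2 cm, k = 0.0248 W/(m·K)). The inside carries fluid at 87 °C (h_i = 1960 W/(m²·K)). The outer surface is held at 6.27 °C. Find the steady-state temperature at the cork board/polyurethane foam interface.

Treat each layer as a resistance in series:
  R'_conv,in = 1/(2πr h) = 1/(2π·0.104·1960) = 7.808×10^-4 m·K/W
  R'_stainless steel = ln(0.124/0.104)/(2πk) = 0.1759/(2π·16.9) = 0.001656 m·K/W
  R'_cork board = ln(0.166/0.124)/(2πk) = 0.2917/(2π·0.0489) = 0.9494 m·K/W
  R'_polyurethane foam = ln(0.312/0.166)/(2πk) = 0.6310/(2π·0.0248) = 4.050 m·K/W
ΣR = 7.808×10^-4 + 0.001656 + 0.9494 + 4.050 = 5.002 m·K/W
Q' = ΔT/ΣR = (87 °C − 6.27 °C)/5.002 = 16.14 W/m
From the inner boundary to the cork board/polyurethane foam interface, ΣR_partial = 0.9518 m·K/W.
T_interface = T_in − Q'·ΣR_partial = 87 °C − (16.14)(0.9518) = 71.6 °C

T = 71.6 °C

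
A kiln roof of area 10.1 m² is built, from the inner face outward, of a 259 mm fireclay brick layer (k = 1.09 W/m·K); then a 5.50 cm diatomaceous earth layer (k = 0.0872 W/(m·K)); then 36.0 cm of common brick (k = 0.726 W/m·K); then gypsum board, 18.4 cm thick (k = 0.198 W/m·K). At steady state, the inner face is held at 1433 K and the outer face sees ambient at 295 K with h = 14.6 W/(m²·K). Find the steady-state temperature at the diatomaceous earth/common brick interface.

Treat each layer as a resistance in series:
  R_fireclay brick = L/(kA) = 0.259/(1.09·10.1) = 0.02353 K/W
  R_diatomaceous earth = L/(kA) = 0.0550/(0.0872·10.1) = 0.06245 K/W
  R_common brick = L/(kA) = 0.360/(0.726·10.1) = 0.04910 K/W
  R_gypsum board = L/(kA) = 0.184/(0.198·10.1) = 0.09201 K/W
  R_conv,out = 1/(hA) = 1/(14.6·10.1) = 0.006782 K/W
ΣR = 0.02353 + 0.06245 + 0.04910 + 0.09201 + 0.006782 = 0.2339 K/W
Q = ΔT/ΣR = (1433 K − 295 K)/0.2339 = 4865 W
From the inner boundary to the diatomaceous earth/common brick interface, ΣR_partial = 0.08598 K/W.
T_interface = T_in − Q·ΣR_partial = 1433 K − (4865)(0.08598) = 1015 K

T = 1015 K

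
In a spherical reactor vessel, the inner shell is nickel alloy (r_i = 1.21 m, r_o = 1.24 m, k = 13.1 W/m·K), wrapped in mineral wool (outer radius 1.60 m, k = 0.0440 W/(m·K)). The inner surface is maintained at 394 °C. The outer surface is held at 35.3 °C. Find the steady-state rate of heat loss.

Q = 1090 W

Series thermal resistances, inner to outer:
  R_nickel alloy = (1/1.21 − 1/1.24)/(4πk) = 0.01999/(4π·13.1) = 1.215×10^-4 K/W
  R_mineral wool = (1/1.24 − 1/1.60)/(4πk) = 0.1815/(4π·0.0440) = 0.3282 K/W
ΣR = 1.215×10^-4 + 0.3282 = 0.3283 K/W
Q = ΔT/ΣR = (394 °C − 35.3 °C)/0.3283 = 1090 W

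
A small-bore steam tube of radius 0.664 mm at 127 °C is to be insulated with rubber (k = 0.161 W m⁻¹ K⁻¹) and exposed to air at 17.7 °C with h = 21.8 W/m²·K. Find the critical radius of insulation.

For a cylinder, r_cr = k_ins/h = 0.161/21.8 = 0.00739 m = 0.739 cm

r_cr = 0.739 cm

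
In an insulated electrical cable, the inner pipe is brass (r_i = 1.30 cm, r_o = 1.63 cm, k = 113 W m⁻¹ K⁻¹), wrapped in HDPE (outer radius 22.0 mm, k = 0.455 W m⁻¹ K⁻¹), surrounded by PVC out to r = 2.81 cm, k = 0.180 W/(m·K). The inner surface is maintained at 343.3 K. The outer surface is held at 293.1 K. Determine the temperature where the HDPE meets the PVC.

Treat each layer as a resistance in series:
  R'_brass = ln(0.0163/0.0130)/(2πk) = 0.2262/(2π·113) = 3.186×10^-4 m·K/W
  R'_HDPE = ln(0.0220/0.0163)/(2πk) = 0.2999/(2π·0.455) = 0.1049 m·K/W
  R'_PVC = ln(0.0281/0.0220)/(2πk) = 0.2447/(2π·0.180) = 0.2164 m·K/W
ΣR = 3.186×10^-4 + 0.1049 + 0.2164 = 0.3216 m·K/W
Q' = ΔT/ΣR = (343.3 K − 293.1 K)/0.3216 = 156.1 W/m
From the inner boundary to the HDPE/PVC interface, ΣR_partial = 0.1052 m·K/W.
T_interface = T_in − Q'·ΣR_partial = 343.3 K − (156.1)(0.1052) = 326.9 K

T = 326.9 K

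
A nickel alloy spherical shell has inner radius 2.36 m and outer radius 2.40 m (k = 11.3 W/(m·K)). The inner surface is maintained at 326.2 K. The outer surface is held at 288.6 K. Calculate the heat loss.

Q = 4πk·ΔT/(1/r₁ − 1/r₂) = 4π × 11.3 × 37.6 / (1/2.36 − 1/2.40) = 7.56×10^5 W

Q = 756 kW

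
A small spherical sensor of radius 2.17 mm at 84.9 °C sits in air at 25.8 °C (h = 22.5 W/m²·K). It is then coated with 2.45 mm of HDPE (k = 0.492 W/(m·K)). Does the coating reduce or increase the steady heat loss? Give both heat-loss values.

increases: 0.0787 → 0.288 W

Critical radius for a sphere: r_cr = 2k/h = 0.0437 m = 4.37 cm.
Outer radius after coating: r₂ = 0.00217 + 0.00245 = 0.00462 m.
Since r₁ < r_cr and r₂ ≤ r_cr, the coating moves toward the maximum at r_cr — heat loss rises.
Bare: R = 1/(4πr₁²h) = 751.1 K/W; Q = 59.1/751.1 = 0.0787 W.
Coated: R = R_cond + R_conv = 205.2 K/W; Q = 59.1/205.2 = 0.288 W.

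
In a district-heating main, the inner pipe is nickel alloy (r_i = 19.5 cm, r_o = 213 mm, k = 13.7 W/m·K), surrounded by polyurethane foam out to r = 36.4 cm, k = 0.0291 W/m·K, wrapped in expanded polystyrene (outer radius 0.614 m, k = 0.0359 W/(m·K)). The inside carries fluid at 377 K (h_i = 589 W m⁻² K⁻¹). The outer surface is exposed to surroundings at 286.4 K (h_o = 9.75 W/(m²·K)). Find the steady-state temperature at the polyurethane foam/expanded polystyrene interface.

T = 326.6 K

Treat each layer as a resistance in series:
  R'_conv,in = 1/(2πr h) = 1/(2π·0.195·589) = 0.001386 m·K/W
  R'_nickel alloy = ln(0.213/0.195)/(2πk) = 0.08829/(2π·13.7) = 0.001026 m·K/W
  R'_polyurethane foam = ln(0.364/0.213)/(2πk) = 0.5359/(2π·0.0291) = 2.931 m·K/W
  R'_expanded polystyrene = ln(0.614/0.364)/(2πk) = 0.5228/(2π·0.0359) = 2.318 m·K/W
  R'_conv,out = 1/(2πr h) = 1/(2π·0.614·9.75) = 0.02659 m·K/W
ΣR = 0.001386 + 0.001026 + 2.931 + 2.318 + 0.02659 = 5.278 m·K/W
Q' = ΔT/ΣR = (377 K − 286.4 K)/5.278 = 17.17 W/m
From the inner boundary to the polyurethane foam/expanded polystyrene interface, ΣR_partial = 2.933 m·K/W.
T_interface = T_in − Q'·ΣR_partial = 377 K − (17.17)(2.933) = 326.6 K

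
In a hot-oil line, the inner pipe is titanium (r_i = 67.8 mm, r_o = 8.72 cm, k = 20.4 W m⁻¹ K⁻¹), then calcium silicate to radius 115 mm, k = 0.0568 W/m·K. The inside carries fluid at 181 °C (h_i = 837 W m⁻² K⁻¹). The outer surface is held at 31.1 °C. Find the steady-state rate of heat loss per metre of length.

Resistance network (inner→outer):
  R'_conv,in = 1/(2πr h) = 1/(2π·0.0678·837) = 0.002805 m·K/W
  R'_titanium = ln(0.0872/0.0678)/(2πk) = 0.2516/(2π·20.4) = 0.001963 m·K/W
  R'_calcium silicate = ln(0.115/0.0872)/(2πk) = 0.2767/(2π·0.0568) = 0.7754 m·K/W
ΣR = 0.002805 + 0.001963 + 0.7754 = 0.7802 m·K/W
Q' = ΔT/ΣR = (181 °C − 31.1 °C)/0.7802 = 192 W/m

Q' = 192 W/m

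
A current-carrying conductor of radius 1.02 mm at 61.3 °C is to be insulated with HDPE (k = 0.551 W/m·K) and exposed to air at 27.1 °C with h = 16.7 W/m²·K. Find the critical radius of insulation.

r_cr = 3.30 cm

For a cylinder, r_cr = k_ins/h = 0.551/16.7 = 0.0330 m = 3.30 cm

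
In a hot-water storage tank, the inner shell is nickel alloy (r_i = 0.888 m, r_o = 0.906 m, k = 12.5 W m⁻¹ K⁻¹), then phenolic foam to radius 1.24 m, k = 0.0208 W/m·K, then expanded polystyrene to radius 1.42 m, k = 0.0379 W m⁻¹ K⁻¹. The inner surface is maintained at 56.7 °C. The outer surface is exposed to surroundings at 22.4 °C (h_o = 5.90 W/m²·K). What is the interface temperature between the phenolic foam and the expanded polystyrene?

T = 28.0 °C

Series thermal resistances, inner to outer:
  R_nickel alloy = (1/0.888 − 1/0.906)/(4πk) = 0.02237/(4π·12.5) = 1.424×10^-4 K/W
  R_phenolic foam = (1/0.906 − 1/1.24)/(4πk) = 0.2973/(4π·0.0208) = 1.137 K/W
  R_expanded polystyrene = (1/1.24 − 1/1.42)/(4πk) = 0.1022/(4π·0.0379) = 0.2146 K/W
  R_conv,out = 1/(4πr²h) = 1/(4π·1.42²·5.90) = 0.006689 K/W
ΣR = 1.424×10^-4 + 1.137 + 0.2146 + 0.006689 = 1.358 K/W
Q = ΔT/ΣR = (56.7 °C − 22.4 °C)/1.358 = 25.26 W
From the inner boundary to the phenolic foam/expanded polystyrene interface, ΣR_partial = 1.137 K/W.
T_interface = T_in − Q·ΣR_partial = 56.7 °C − (25.26)(1.137) = 28.0 °C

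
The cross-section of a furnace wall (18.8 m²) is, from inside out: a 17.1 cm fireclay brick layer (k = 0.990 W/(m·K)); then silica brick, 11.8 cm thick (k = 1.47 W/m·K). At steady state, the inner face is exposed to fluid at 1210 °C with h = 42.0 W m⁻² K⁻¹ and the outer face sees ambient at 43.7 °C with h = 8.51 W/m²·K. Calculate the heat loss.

Q = 55600 W

Treat each layer as a resistance in series:
  R_conv,in = 1/(hA) = 1/(42.0·18.8) = 0.001266 K/W
  R_fireclay brick = L/(kA) = 0.171/(0.990·18.8) = 0.009188 K/W
  R_silica brick = L/(kA) = 0.118/(1.47·18.8) = 0.004270 K/W
  R_conv,out = 1/(hA) = 1/(8.51·18.8) = 0.006250 K/W
ΣR = 0.001266 + 0.009188 + 0.004270 + 0.006250 = 0.02097 K/W
Q = ΔT/ΣR = (1210 °C − 43.7 °C)/0.02097 = 55600 W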